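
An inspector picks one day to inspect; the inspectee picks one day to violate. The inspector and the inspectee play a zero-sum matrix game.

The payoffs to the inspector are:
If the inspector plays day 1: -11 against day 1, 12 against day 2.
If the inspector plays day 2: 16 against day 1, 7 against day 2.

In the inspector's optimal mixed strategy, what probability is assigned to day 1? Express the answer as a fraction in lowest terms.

Row minima are -11 and 7, so the inspector's maximin is 7; column maxima are 16 and 12, so the inspectee's minimax is 12. These differ, so the equilibrium is in mixed strategies.
Let the inspector play day 1 with probability p. The inspectee is indifferent when −11p + 16(1−p) = 12p + 7(1−p), giving p = 9/32.

9/32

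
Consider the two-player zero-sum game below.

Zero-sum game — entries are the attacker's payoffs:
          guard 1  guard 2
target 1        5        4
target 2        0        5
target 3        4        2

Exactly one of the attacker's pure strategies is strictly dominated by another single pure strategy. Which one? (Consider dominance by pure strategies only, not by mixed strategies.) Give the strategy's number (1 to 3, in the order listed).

3

Compare target 3 with target 1: 5 > 4, 4 > 2.
So target 1 strictly dominates target 3 for the attacker; target 3 is strictly dominated.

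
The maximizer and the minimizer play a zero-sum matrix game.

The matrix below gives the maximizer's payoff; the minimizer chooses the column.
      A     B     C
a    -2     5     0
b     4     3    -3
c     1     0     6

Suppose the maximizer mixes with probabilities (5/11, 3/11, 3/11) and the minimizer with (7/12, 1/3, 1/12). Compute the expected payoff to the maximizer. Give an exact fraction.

Against (7/12, 1/3, 1/12), each row's expected payoff is a: 1/2; b: 37/12; c: 13/12.
Taking the (5/11, 3/11, 3/11)-weighted average: (5/11)·(1/2) + (3/11)·(37/12) + (3/11)·(13/12) = 15/11.

15/11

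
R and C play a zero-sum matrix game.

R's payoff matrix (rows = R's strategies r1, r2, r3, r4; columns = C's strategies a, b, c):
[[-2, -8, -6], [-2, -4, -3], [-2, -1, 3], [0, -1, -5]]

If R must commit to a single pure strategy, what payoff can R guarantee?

-2

The worst-case payoff for each row is r1: -8, r2: -4, r3: -2, r4: -5.
The best of these is -2.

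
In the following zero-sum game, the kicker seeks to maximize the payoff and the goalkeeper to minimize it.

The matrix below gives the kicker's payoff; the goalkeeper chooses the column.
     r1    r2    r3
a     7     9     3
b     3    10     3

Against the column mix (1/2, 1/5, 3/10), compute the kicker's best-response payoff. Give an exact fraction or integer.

31/5

a: (7)·(1/2) + (9)·(1/5) + (3)·(3/10) = 31/5.
b: (3)·(1/2) + (10)·(1/5) + (3)·(3/10) = 22/5.
The best pure response is a with expected payoff 31/5.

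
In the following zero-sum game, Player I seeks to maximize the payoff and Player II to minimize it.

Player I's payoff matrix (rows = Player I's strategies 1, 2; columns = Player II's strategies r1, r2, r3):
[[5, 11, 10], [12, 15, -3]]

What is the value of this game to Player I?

27/4

Column r2 is strictly dominated by r1 for Player II (it gives Player I more in every row).
The remaining 2×2 game on (1, 2) × (r1, r3) has no saddle point. Let Player I play 1 with probability p; indifference gives 5p + 12(1−p) = 10p − 3(1−p), so p = 3/4.
Similarly Player II's optimal q on r1 is 13/20, and the value is 5·(13/20) + (10)·(7/20) = 27/4.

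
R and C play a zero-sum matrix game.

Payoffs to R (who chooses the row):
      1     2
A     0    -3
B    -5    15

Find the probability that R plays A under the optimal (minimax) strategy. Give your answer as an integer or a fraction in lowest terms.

20/23

Row minima are -3 and -5, so R's maximin is -3; column maxima are 0 and 15, so C's minimax is 0. These differ, so the equilibrium is in mixed strategies.
Let R play A with probability p. C is indifferent when −5(1−p) = −3p + 15(1−p), giving p = 20/23.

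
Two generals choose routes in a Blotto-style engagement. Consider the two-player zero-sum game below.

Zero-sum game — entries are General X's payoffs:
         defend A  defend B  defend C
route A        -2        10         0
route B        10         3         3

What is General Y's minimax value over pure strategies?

The worst case (largest entry) in each column is defend A: 10, defend B: 10, defend C: 3.
The best (smallest) of these is 3.

3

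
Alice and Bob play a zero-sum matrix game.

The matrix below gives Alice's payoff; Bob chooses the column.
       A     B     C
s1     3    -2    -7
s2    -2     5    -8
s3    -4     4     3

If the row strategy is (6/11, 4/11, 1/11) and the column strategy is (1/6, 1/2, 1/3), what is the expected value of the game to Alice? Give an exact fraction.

Against (1/6, 1/2, 1/3), each row's expected payoff is s1: -17/6; s2: -1/2; s3: 7/3.
Taking the (6/11, 4/11, 1/11)-weighted average: (6/11)·(-17/6) + (4/11)·(-1/2) + (1/11)·(7/3) = -50/33.

-50/33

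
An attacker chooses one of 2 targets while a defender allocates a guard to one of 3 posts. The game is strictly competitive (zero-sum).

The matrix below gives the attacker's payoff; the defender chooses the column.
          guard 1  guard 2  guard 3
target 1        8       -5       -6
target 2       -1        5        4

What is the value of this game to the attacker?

26/19

Column guard 2 is strictly dominated by guard 3 for the defender (it gives the attacker more in every row).
The remaining 2×2 game on (target 1, target 2) × (guard 1, guard 3) has no saddle point. Let the attacker play target 1 with probability p; indifference gives 8p − (1−p) = −6p + 4(1−p), so p = 5/19.
Similarly the defender's optimal q on guard 1 is 10/19, and the value is 8·(10/19) + (-6)·(9/19) = 26/19.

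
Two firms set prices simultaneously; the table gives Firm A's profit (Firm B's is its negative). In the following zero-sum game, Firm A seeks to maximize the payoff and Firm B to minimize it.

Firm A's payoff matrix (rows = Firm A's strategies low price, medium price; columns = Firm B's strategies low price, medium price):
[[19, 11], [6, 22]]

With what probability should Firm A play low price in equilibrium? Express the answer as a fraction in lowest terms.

Row minima are 11 and 6, so Firm A's maximin is 11; column maxima are 19 and 22, so Firm B's minimax is 19. These differ, so the equilibrium is in mixed strategies.
Let Firm A play low price with probability p. Firm B is indifferent when 19p + 6(1−p) = 11p + 22(1−p), giving p = 2/3.

2/3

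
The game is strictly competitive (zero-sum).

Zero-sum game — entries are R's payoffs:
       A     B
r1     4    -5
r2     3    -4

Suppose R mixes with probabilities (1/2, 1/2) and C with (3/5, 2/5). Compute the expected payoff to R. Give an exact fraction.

3/10

Against (3/5, 2/5), each row's expected payoff is r1: 2/5; r2: 1/5.
Taking the (1/2, 1/2)-weighted average: (1/2)·(2/5) + (1/2)·(1/5) = 3/10.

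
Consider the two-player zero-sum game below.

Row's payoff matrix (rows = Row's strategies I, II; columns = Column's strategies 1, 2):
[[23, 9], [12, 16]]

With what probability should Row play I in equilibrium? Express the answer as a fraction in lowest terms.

2/9

Row minima are 9 and 12, so Row's maximin is 12; column maxima are 23 and 16, so Column's minimax is 16. These differ, so the equilibrium is in mixed strategies.
Let Row play I with probability p. Column is indifferent when 23p + 12(1−p) = 9p + 16(1−p), giving p = 2/9.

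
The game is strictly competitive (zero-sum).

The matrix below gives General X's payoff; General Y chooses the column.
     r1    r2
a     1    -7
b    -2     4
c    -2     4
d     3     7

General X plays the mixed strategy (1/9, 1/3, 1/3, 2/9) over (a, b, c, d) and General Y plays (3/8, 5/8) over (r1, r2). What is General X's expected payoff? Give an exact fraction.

35/18

Against (3/8, 5/8), each row's expected payoff is a: -4; b: 7/4; c: 7/4; d: 11/2.
Taking the (1/9, 1/3, 1/3, 2/9)-weighted average: (1/9)·(-4) + (1/3)·(7/4) + (1/3)·(7/4) + (2/9)·(11/2) = 35/18.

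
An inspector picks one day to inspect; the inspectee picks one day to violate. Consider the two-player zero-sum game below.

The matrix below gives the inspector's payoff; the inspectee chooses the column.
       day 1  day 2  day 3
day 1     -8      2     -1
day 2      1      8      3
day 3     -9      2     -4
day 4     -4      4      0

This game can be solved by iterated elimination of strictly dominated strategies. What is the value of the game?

1

Row day 3 is strictly dominated by row day 2 (1>-9, 8>2, 3>-4); eliminate day 3.
Row day 4 is strictly dominated by row day 2 (1>-4, 8>4, 3>0); eliminate day 4.
Column day 2 is strictly dominated by day 1 for the inspectee (-8<2, 1<8); eliminate day 2.
Row day 1 is strictly dominated by row day 2 (1>-8, 3>-1); eliminate day 1.
Column day 3 is strictly dominated by day 1 for the inspectee (1<3); eliminate day 3.
Only (day 2, day 1) remains, with payoff 1.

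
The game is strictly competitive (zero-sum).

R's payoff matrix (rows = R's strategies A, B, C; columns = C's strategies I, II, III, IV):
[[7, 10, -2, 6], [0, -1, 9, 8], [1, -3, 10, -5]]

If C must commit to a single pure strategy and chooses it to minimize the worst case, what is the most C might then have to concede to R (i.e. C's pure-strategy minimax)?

The worst case (largest entry) in each column is I: 7, II: 10, III: 10, IV: 8.
The best (smallest) of these is 7.

7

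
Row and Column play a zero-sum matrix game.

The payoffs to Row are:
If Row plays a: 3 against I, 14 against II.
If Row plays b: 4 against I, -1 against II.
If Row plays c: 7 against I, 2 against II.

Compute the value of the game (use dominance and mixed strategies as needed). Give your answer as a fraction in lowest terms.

23/4

Row b is strictly dominated by row c, so Row never plays it.
The remaining 2×2 game on (a, c) × (I, II) has no saddle point. Let Row play a with probability p; indifference gives 3p + 7(1−p) = 14p + 2(1−p), so p = 5/16.
Similarly Column's optimal q on I is 3/4, and the value is 3·(3/4) + (14)·(1/4) = 23/4.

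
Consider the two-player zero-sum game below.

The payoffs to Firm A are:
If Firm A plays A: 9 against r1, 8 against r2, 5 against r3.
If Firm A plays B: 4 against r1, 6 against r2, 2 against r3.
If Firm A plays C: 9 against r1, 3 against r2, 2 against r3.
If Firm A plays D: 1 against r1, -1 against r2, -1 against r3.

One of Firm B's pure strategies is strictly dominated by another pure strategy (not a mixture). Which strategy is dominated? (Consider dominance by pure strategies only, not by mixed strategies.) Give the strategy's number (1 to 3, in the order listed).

Firm B prefers columns that give Firm A less. Compare r1 with r3: 5 < 9, 2 < 4, 2 < 9, -1 < 1.
So r3 strictly dominates r1 for Firm B; r1 is strictly dominated.

1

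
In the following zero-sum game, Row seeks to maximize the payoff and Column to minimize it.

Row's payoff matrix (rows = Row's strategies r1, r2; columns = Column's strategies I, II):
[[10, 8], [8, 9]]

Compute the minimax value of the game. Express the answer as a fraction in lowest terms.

Row minima are 8 and 8, so Row's maximin is 8; column maxima are 10 and 9, so Column's minimax is 9. These differ, so the equilibrium is in mixed strategies.
Let Row play r1 with probability p. Column is indifferent when 10p + 8(1−p) = 8p + 9(1−p), giving p = 1/3.
Let Column play I with probability q. Row is indifferent when 10q + 8(1−q) = 8q + 9(1−q), giving q = 1/3.
The value is 10·(1/3) + (8)·(2/3) = 26/3.

26/3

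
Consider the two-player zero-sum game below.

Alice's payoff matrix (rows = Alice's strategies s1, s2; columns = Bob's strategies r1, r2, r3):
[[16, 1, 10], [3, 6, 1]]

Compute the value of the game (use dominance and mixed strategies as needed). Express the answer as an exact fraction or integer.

Column r1 is strictly dominated by r3 for Bob (it gives Alice more in every row).
The remaining 2×2 game on (s1, s2) × (r2, r3) has no saddle point. Let Alice play s1 with probability p; indifference gives p + 6(1−p) = 10p + (1−p), so p = 5/14.
Similarly Bob's optimal q on r2 is 9/14, and the value is 1·(9/14) + (10)·(5/14) = 59/14.

59/14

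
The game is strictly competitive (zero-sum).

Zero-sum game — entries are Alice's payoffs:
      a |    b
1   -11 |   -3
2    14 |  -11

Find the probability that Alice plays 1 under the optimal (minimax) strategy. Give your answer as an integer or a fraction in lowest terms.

25/33

Row minima are -11 and -11, so Alice's maximin is -11; column maxima are 14 and -3, so Bob's minimax is -3. These differ, so the equilibrium is in mixed strategies.
Let Alice play 1 with probability p. Bob is indifferent when −11p + 14(1−p) = −3p − 11(1−p), giving p = 25/33.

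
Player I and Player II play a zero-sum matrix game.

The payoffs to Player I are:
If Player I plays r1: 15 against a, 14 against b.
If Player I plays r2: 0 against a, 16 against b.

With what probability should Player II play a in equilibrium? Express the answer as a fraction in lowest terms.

Row minima are 14 and 0, so Player I's maximin is 14; column maxima are 15 and 16, so Player II's minimax is 15. These differ, so the equilibrium is in mixed strategies.
Let Player II play a with probability q. Player I is indifferent when 15q + 14(1−q) = 16(1−q), giving q = 2/17.

2/17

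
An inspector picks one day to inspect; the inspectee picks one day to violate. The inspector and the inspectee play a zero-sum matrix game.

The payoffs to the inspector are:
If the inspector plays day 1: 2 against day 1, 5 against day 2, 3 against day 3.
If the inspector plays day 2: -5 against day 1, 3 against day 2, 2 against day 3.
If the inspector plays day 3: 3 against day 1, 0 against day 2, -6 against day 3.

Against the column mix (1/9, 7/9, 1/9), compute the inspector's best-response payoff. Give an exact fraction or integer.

40/9

day 1: (2)·(1/9) + (5)·(7/9) + (3)·(1/9) = 40/9.
day 2: (-5)·(1/9) + (3)·(7/9) + (2)·(1/9) = 2.
day 3: (3)·(1/9) + (0)·(7/9) + (-6)·(1/9) = -1/3.
The best pure response is day 1 with expected payoff 40/9.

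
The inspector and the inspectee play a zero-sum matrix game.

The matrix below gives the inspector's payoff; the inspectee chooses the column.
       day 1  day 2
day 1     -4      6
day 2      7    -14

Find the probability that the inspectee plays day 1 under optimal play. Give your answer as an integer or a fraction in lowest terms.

20/31

Row minima are -4 and -14, so the inspector's maximin is -4; column maxima are 7 and 6, so the inspectee's minimax is 6. These differ, so the equilibrium is in mixed strategies.
Let the inspectee play day 1 with probability q. The inspector is indifferent when −4q + 6(1−q) = 7q − 14(1−q), giving q = 20/31.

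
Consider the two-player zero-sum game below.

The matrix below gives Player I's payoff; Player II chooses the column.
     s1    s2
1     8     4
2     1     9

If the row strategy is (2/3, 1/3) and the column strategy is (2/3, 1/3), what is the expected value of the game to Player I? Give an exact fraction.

17/3

Against (2/3, 1/3), each row's expected payoff is 1: 20/3; 2: 11/3.
Taking the (2/3, 1/3)-weighted average: (2/3)·(20/3) + (1/3)·(11/3) = 17/3.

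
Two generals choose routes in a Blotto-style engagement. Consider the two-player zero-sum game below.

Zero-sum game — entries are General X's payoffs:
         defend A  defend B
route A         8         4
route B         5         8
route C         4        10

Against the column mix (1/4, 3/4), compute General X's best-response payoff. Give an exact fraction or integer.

route A: (8)·(1/4) + (4)·(3/4) = 5.
route B: (5)·(1/4) + (8)·(3/4) = 29/4.
route C: (4)·(1/4) + (10)·(3/4) = 17/2.
The best pure response is route C with expected payoff 17/2.

17/2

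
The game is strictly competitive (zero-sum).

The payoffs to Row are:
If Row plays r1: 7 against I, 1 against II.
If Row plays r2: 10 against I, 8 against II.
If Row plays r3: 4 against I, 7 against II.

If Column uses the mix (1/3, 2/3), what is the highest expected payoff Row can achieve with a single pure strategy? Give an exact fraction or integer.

r1: (7)·(1/3) + (1)·(2/3) = 3.
r2: (10)·(1/3) + (8)·(2/3) = 26/3.
r3: (4)·(1/3) + (7)·(2/3) = 6.
The best pure response is r2 with expected payoff 26/3.

26/3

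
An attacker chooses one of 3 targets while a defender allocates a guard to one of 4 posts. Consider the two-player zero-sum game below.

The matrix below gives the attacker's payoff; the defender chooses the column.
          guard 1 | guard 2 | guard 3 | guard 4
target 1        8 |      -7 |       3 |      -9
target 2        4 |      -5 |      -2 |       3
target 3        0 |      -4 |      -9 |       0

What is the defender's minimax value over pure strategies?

-4

The worst case (largest entry) in each column is guard 1: 8, guard 2: -4, guard 3: 3, guard 4: 3.
The best (smallest) of these is -4.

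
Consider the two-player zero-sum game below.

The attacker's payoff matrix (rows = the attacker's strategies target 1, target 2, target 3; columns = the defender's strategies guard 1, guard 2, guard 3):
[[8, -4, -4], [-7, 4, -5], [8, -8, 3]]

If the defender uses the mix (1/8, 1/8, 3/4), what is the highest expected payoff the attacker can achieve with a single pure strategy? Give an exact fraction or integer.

target 1: (8)·(1/8) + (-4)·(1/8) + (-4)·(3/4) = -5/2.
target 2: (-7)·(1/8) + (4)·(1/8) + (-5)·(3/4) = -33/8.
target 3: (8)·(1/8) + (-8)·(1/8) + (3)·(3/4) = 9/4.
The best pure response is target 3 with expected payoff 9/4.

9/4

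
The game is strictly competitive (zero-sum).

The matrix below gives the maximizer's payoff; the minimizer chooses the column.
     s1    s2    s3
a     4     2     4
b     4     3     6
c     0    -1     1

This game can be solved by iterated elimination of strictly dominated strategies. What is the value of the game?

Row c is strictly dominated by row a (4>0, 2>-1, 4>1); eliminate c.
Column s1 is strictly dominated by s2 for the minimizer (2<4, 3<4); eliminate s1.
Row a is strictly dominated by row b (3>2, 6>4); eliminate a.
Column s3 is strictly dominated by s2 for the minimizer (3<6); eliminate s3.
Only (b, s2) remains, with payoff 3.

3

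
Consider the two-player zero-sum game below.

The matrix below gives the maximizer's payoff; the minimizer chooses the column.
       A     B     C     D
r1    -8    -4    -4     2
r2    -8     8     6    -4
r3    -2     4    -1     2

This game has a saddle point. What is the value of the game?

-2

Row minima: -8, -8, -2 → the maximizer's maximin is -2.
Column maxima: -2, 8, 6, 2 → the minimizer's minimax is -2.
They coincide at (r3, A), so the value is -2.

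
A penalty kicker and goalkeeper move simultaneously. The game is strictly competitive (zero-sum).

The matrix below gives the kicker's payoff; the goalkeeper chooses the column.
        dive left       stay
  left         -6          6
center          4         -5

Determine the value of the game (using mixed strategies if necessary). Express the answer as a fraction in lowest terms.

-2/7

Row minima are -6 and -5, so the kicker's maximin is -5; column maxima are 4 and 6, so the goalkeeper's minimax is 4. These differ, so the equilibrium is in mixed strategies.
Let the kicker play left with probability p. The goalkeeper is indifferent when −6p + 4(1−p) = 6p − 5(1−p), giving p = 3/7.
Let the goalkeeper play dive left with probability q. The kicker is indifferent when −6q + 6(1−q) = 4q − 5(1−q), giving q = 11/21.
The value is -6·(11/21) + (6)·(10/21) = -2/7.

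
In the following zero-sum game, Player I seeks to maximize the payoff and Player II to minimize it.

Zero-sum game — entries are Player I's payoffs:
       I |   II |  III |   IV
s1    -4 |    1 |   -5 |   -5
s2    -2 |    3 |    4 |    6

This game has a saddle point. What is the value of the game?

Row minima: -5, -2 → Player I's maximin is -2.
Column maxima: -2, 3, 4, 6 → Player II's minimax is -2.
They coincide at (s2, I), so the value is -2.

-2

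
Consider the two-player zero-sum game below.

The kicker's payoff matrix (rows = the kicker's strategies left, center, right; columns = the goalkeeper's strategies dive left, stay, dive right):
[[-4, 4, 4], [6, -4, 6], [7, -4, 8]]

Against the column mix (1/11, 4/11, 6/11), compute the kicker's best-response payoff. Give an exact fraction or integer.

39/11

left: (-4)·(1/11) + (4)·(4/11) + (4)·(6/11) = 36/11.
center: (6)·(1/11) + (-4)·(4/11) + (6)·(6/11) = 26/11.
right: (7)·(1/11) + (-4)·(4/11) + (8)·(6/11) = 39/11.
The best pure response is right with expected payoff 39/11.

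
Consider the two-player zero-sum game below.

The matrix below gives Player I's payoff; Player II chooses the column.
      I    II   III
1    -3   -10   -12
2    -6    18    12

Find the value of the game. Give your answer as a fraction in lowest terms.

-4

Column II is strictly dominated by III for Player II (it gives Player I more in every row).
The remaining 2×2 game on (1, 2) × (I, III) has no saddle point. Let Player I play 1 with probability p; indifference gives −3p − 6(1−p) = −12p + 12(1−p), so p = 2/3.
Similarly Player II's optimal q on I is 8/9, and the value is -3·(8/9) + (-12)·(1/9) = -4.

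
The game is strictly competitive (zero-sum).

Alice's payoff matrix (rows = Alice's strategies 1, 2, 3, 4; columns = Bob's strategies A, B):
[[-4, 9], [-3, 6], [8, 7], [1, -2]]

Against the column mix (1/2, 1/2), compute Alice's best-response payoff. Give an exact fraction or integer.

15/2

1: (-4)·(1/2) + (9)·(1/2) = 5/2.
2: (-3)·(1/2) + (6)·(1/2) = 3/2.
3: (8)·(1/2) + (7)·(1/2) = 15/2.
4: (1)·(1/2) + (-2)·(1/2) = -1/2.
The best pure response is 3 with expected payoff 15/2.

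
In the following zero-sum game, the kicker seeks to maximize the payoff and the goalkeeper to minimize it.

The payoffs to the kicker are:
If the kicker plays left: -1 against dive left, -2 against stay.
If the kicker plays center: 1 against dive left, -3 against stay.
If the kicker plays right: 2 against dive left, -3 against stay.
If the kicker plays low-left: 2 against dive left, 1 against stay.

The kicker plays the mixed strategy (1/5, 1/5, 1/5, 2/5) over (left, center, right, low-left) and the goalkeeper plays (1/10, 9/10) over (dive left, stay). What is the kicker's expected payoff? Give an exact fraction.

Against (1/10, 9/10), each row's expected payoff is left: -19/10; center: -13/5; right: -5/2; low-left: 11/10.
Taking the (1/5, 1/5, 1/5, 2/5)-weighted average: (1/5)·(-19/10) + (1/5)·(-13/5) + (1/5)·(-5/2) + (2/5)·(11/10) = -24/25.

-24/25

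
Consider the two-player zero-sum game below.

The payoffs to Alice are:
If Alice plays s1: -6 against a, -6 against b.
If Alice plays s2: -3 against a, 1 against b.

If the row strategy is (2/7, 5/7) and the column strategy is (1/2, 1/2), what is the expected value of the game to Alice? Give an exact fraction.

Against (1/2, 1/2), each row's expected payoff is s1: -6; s2: -1.
Taking the (2/7, 5/7)-weighted average: (2/7)·(-6) + (5/7)·(-1) = -17/7.

-17/7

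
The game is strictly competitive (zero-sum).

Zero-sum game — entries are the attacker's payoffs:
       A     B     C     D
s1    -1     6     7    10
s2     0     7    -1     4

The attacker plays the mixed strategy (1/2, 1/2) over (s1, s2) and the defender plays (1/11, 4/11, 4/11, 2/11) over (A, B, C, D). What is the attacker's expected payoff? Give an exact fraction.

103/22

Against (1/11, 4/11, 4/11, 2/11), each row's expected payoff is s1: 71/11; s2: 32/11.
Taking the (1/2, 1/2)-weighted average: (1/2)·(71/11) + (1/2)·(32/11) = 103/22.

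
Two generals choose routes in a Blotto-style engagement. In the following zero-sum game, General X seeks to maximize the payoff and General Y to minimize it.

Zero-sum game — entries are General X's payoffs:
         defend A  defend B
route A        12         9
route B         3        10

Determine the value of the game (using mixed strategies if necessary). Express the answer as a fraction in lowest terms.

93/10

Row minima are 9 and 3, so General X's maximin is 9; column maxima are 12 and 10, so General Y's minimax is 10. These differ, so the equilibrium is in mixed strategies.
Let General X play route A with probability p. General Y is indifferent when 12p + 3(1−p) = 9p + 10(1−p), giving p = 7/10.
Let General Y play defend A with probability q. General X is indifferent when 12q + 9(1−q) = 3q + 10(1−q), giving q = 1/10.
The value is 12·(1/10) + (9)·(9/10) = 93/10.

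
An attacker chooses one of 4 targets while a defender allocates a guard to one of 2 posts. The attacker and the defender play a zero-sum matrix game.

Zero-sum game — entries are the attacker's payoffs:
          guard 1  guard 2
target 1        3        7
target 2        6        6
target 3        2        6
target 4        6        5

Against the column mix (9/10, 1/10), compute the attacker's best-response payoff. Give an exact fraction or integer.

target 1: (3)·(9/10) + (7)·(1/10) = 17/5.
target 2: (6)·(9/10) + (6)·(1/10) = 6.
target 3: (2)·(9/10) + (6)·(1/10) = 12/5.
target 4: (6)·(9/10) + (5)·(1/10) = 59/10.
The best pure response is target 2 with expected payoff 6.

6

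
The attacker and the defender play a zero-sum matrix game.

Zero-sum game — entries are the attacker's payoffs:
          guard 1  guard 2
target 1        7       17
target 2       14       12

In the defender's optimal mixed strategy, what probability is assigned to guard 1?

5/12

Row minima are 7 and 12, so the attacker's maximin is 12; column maxima are 14 and 17, so the defender's minimax is 14. These differ, so the equilibrium is in mixed strategies.
Let the defender play guard 1 with probability q. The attacker is indifferent when 7q + 17(1−q) = 14q + 12(1−q), giving q = 5/12.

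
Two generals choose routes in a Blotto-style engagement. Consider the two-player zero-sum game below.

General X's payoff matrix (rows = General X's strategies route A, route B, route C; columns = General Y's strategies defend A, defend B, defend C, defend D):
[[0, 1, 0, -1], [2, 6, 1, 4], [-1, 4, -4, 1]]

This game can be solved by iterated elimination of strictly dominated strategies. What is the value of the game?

1

Row route C is strictly dominated by row route B (2>-1, 6>4, 1>-4, 4>1); eliminate route C.
Column defend B is strictly dominated by defend A for General Y (0<1, 2<6); eliminate defend B.
Row route A is strictly dominated by row route B (2>0, 1>0, 4>-1); eliminate route A.
Column defend A is strictly dominated by defend C for General Y (1<2); eliminate defend A.
Column defend D is strictly dominated by defend C for General Y (1<4); eliminate defend D.
Only (route B, defend C) remains, with payoff 1.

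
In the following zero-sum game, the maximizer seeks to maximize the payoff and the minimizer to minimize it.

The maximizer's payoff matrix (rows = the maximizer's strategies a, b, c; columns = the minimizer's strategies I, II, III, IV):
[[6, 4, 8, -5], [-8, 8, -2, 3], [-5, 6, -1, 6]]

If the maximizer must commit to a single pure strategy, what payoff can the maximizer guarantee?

The worst-case payoff for each row is a: -5, b: -8, c: -5.
The best of these is -5.

-5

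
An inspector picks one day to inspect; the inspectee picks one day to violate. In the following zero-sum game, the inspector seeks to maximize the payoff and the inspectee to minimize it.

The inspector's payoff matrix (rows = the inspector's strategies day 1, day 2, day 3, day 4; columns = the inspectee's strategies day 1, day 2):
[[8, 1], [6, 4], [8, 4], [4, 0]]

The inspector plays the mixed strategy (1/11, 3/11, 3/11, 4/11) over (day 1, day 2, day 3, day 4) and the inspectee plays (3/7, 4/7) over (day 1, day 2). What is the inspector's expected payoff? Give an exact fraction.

Against (3/7, 4/7), each row's expected payoff is day 1: 4; day 2: 34/7; day 3: 40/7; day 4: 12/7.
Taking the (1/11, 3/11, 3/11, 4/11)-weighted average: (1/11)·(4) + (3/11)·(34/7) + (3/11)·(40/7) + (4/11)·(12/7) = 298/77.

298/77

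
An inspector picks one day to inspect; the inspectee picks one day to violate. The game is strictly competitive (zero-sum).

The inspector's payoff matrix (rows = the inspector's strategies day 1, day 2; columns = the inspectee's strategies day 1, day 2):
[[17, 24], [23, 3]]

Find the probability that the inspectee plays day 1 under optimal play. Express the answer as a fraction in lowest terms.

Row minima are 17 and 3, so the inspector's maximin is 17; column maxima are 23 and 24, so the inspectee's minimax is 23. These differ, so the equilibrium is in mixed strategies.
Let the inspectee play day 1 with probability q. The inspector is indifferent when 17q + 24(1−q) = 23q + 3(1−q), giving q = 7/9.

7/9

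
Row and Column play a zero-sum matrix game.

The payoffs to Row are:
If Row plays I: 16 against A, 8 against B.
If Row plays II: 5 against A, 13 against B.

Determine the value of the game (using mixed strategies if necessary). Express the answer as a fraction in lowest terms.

21/2

Row minima are 8 and 5, so Row's maximin is 8; column maxima are 16 and 13, so Column's minimax is 13. These differ, so the equilibrium is in mixed strategies.
Let Row play I with probability p. Column is indifferent when 16p + 5(1−p) = 8p + 13(1−p), giving p = 1/2.
Let Column play A with probability q. Row is indifferent when 16q + 8(1−q) = 5q + 13(1−q), giving q = 5/16.
The value is 16·(5/16) + (8)·(11/16) = 21/2.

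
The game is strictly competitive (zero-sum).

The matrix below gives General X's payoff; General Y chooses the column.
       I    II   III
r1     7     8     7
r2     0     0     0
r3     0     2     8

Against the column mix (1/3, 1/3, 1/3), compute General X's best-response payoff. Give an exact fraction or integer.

22/3

r1: (7)·(1/3) + (8)·(1/3) + (7)·(1/3) = 22/3.
r2: (0)·(1/3) + (0)·(1/3) + (0)·(1/3) = 0.
r3: (0)·(1/3) + (2)·(1/3) + (8)·(1/3) = 10/3.
The best pure response is r1 with expected payoff 22/3.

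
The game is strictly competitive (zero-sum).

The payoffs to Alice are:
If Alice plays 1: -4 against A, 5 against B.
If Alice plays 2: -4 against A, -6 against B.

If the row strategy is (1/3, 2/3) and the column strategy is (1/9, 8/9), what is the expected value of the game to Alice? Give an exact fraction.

-68/27

Against (1/9, 8/9), each row's expected payoff is 1: 4; 2: -52/9.
Taking the (1/3, 2/3)-weighted average: (1/3)·(4) + (2/3)·(-52/9) = -68/27.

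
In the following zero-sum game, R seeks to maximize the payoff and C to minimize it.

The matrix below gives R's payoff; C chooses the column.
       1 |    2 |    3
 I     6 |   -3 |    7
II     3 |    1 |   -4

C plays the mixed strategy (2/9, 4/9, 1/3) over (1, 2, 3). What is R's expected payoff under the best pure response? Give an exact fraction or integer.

I: (6)·(2/9) + (-3)·(4/9) + (7)·(1/3) = 7/3.
II: (3)·(2/9) + (1)·(4/9) + (-4)·(1/3) = -2/9.
The best pure response is I with expected payoff 7/3.

7/3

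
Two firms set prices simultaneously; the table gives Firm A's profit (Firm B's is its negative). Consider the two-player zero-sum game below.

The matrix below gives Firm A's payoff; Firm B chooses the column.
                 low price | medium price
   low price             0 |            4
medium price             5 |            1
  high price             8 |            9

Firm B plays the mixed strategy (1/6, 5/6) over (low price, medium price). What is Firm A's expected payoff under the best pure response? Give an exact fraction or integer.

low price: (0)·(1/6) + (4)·(5/6) = 10/3.
medium price: (5)·(1/6) + (1)·(5/6) = 5/3.
high price: (8)·(1/6) + (9)·(5/6) = 53/6.
The best pure response is high price with expected payoff 53/6.

53/6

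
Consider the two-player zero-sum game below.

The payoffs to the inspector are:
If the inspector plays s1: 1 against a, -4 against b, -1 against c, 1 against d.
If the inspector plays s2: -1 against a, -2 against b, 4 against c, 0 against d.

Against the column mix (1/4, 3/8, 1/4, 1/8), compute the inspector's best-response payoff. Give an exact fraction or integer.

0

s1: (1)·(1/4) + (-4)·(3/8) + (-1)·(1/4) + (1)·(1/8) = -11/8.
s2: (-1)·(1/4) + (-2)·(3/8) + (4)·(1/4) + (0)·(1/8) = 0.
The best pure response is s2 with expected payoff 0.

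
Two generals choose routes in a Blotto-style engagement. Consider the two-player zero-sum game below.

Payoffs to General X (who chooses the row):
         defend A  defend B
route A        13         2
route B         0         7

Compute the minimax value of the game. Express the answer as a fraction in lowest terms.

91/18

Row minima are 2 and 0, so General X's maximin is 2; column maxima are 13 and 7, so General Y's minimax is 7. These differ, so the equilibrium is in mixed strategies.
Let General X play route A with probability p. General Y is indifferent when 13p = 2p + 7(1−p), giving p = 7/18.
Let General Y play defend A with probability q. General X is indifferent when 13q + 2(1−q) = 7(1−q), giving q = 5/18.
The value is 13·(5/18) + (2)·(13/18) = 91/18.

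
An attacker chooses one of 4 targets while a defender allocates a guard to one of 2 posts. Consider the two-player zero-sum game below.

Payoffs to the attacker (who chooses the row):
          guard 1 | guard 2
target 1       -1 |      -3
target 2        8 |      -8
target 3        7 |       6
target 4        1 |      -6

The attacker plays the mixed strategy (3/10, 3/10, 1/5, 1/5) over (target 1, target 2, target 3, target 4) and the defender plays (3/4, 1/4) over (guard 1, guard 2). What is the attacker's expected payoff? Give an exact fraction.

Against (3/4, 1/4), each row's expected payoff is target 1: -3/2; target 2: 4; target 3: 27/4; target 4: -3/4.
Taking the (3/10, 3/10, 1/5, 1/5)-weighted average: (3/10)·(-3/2) + (3/10)·(4) + (1/5)·(27/4) + (1/5)·(-3/4) = 39/20.

39/20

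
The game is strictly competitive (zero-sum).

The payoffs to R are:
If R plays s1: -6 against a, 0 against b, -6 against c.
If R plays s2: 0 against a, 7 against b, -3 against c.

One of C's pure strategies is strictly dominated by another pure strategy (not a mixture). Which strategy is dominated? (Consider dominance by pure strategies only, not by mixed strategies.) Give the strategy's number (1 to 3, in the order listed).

2

C prefers columns that give R less. Compare b with a: -6 < 0, 0 < 7.
So a strictly dominates b for C; b is strictly dominated.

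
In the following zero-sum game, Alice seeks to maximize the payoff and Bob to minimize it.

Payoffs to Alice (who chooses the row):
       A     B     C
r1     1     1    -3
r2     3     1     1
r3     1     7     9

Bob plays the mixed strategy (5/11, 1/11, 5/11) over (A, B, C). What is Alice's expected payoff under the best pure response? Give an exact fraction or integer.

r1: (1)·(5/11) + (1)·(1/11) + (-3)·(5/11) = -9/11.
r2: (3)·(5/11) + (1)·(1/11) + (1)·(5/11) = 21/11.
r3: (1)·(5/11) + (7)·(1/11) + (9)·(5/11) = 57/11.
The best pure response is r3 with expected payoff 57/11.

57/11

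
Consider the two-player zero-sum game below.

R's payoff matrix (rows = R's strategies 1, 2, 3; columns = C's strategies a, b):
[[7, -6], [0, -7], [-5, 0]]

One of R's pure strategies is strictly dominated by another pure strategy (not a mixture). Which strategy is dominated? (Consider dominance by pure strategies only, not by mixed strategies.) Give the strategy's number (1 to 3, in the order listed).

2

Compare 2 with 1: 7 > 0, -6 > -7.
So 1 strictly dominates 2 for R; 2 is strictly dominated.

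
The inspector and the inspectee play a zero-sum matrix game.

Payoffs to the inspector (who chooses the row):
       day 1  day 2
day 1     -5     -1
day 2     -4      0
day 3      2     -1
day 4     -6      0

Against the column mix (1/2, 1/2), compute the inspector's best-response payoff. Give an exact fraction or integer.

day 1: (-5)·(1/2) + (-1)·(1/2) = -3.
day 2: (-4)·(1/2) + (0)·(1/2) = -2.
day 3: (2)·(1/2) + (-1)·(1/2) = 1/2.
day 4: (-6)·(1/2) + (0)·(1/2) = -3.
The best pure response is day 3 with expected payoff 1/2.

1/2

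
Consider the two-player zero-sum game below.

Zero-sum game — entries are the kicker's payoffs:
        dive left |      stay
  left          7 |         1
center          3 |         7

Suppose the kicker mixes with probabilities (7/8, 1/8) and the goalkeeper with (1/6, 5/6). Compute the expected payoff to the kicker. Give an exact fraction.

61/24

Against (1/6, 5/6), each row's expected payoff is left: 2; center: 19/3.
Taking the (7/8, 1/8)-weighted average: (7/8)·(2) + (1/8)·(19/3) = 61/24.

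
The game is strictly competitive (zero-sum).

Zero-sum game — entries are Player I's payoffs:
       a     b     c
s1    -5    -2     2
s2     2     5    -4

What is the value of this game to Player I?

-16/13

Column b is strictly dominated by a for Player II (it gives Player I more in every row).
The remaining 2×2 game on (s1, s2) × (a, c) has no saddle point. Let Player I play s1 with probability p; indifference gives −5p + 2(1−p) = 2p − 4(1−p), so p = 6/13.
Similarly Player II's optimal q on a is 6/13, and the value is -5·(6/13) + (2)·(7/13) = -16/13.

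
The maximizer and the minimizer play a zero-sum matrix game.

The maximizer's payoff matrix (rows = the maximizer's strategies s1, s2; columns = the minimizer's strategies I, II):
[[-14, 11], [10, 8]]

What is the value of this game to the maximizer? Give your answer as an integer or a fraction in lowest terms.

Row minima are -14 and 8, so the maximizer's maximin is 8; column maxima are 10 and 11, so the minimizer's minimax is 10. These differ, so the equilibrium is in mixed strategies.
Let the maximizer play s1 with probability p. The minimizer is indifferent when −14p + 10(1−p) = 11p + 8(1−p), giving p = 2/27.
Let the minimizer play I with probability q. The maximizer is indifferent when −14q + 11(1−q) = 10q + 8(1−q), giving q = 1/9.
The value is -14·(1/9) + (11)·(8/9) = 74/9.

74/9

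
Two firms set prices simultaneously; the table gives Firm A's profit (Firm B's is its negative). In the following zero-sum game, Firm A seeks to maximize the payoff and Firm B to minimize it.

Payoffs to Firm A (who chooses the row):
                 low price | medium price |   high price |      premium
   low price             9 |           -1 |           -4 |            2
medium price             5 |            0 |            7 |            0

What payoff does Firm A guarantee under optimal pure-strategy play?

0

Row minima: -4, 0 → Firm A's maximin is 0.
Column maxima: 9, 0, 7, 2 → Firm B's minimax is 0.
They coincide at (medium price, medium price), so the value is 0.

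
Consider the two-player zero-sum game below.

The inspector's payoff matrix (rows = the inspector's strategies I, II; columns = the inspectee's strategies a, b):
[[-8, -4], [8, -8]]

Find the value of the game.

Row minima are -8 and -8, so the inspector's maximin is -8; column maxima are 8 and -4, so the inspectee's minimax is -4. These differ, so the equilibrium is in mixed strategies.
Let the inspector play I with probability p. The inspectee is indifferent when −8p + 8(1−p) = −4p − 8(1−p), giving p = 4/5.
Let the inspectee play a with probability q. The inspector is indifferent when −8q − 4(1−q) = 8q − 8(1−q), giving q = 1/5.
The value is -8·(1/5) + (-4)·(4/5) = -24/5.

-24/5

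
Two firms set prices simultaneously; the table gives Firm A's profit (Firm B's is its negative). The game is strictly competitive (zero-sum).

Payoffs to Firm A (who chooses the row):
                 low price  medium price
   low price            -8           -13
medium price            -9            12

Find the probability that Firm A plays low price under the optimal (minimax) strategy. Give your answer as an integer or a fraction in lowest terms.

21/26

Row minima are -13 and -9, so Firm A's maximin is -9; column maxima are -8 and 12, so Firm B's minimax is -8. These differ, so the equilibrium is in mixed strategies.
Let Firm A play low price with probability p. Firm B is indifferent when −8p − 9(1−p) = −13p + 12(1−p), giving p = 21/26.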